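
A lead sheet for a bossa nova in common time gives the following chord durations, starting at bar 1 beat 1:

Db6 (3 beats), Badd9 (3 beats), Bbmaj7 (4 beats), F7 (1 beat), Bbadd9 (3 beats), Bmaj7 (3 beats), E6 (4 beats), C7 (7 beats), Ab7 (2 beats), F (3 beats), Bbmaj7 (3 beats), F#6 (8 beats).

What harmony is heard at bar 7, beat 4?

Beat 4 of bar 7 is beat (7−1)×4 + 4 = 28 overall.
Running totals: Db6 ends at 3, Badd9 ends at 6, Bbmaj7 ends at 10, F7 ends at 11, Bbadd9 ends at 14, Bmaj7 ends at 17, E6 ends at 21, C7 ends at 28.
Beat 28 falls within C7.

C7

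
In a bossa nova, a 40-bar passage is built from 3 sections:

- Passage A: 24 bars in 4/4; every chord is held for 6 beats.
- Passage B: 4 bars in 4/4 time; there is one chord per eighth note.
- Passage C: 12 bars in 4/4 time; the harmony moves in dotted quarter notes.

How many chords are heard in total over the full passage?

80 chords

A has 96 beats and chords last 6 each, so 16 chords.
B has 16 beats and chords last 0.5 each, so 32 chords.
C has 48 beats and chords last 1.5 each, so 32 chords.
Total: 16 + 32 + 32 = 80.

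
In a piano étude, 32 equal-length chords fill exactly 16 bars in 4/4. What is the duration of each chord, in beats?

16 bars × 4 beats/bar = 64 beats total.
64 beats ÷ 32 chords = 2 beats per chord.
(That is a half note.)

2 beats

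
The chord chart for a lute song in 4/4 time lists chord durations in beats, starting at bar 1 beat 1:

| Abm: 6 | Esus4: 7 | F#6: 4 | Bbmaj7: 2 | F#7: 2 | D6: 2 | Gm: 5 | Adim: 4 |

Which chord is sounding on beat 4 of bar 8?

Adim

Beat 4 of bar 8 is beat (8−1)×4 + 4 = 32 overall.
Running totals: Abm ends at 6, Esus4 ends at 13, F#6 ends at 17, Bbmaj7 ends at 19, F#7 ends at 21, D6 ends at 23, Gm ends at 28, Adim ends at 32.
Beat 32 falls within Adim.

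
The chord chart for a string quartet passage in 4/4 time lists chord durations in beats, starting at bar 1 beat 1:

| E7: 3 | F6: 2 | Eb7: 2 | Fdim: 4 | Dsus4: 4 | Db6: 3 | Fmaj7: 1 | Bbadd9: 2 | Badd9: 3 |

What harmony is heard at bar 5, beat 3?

Beat 3 of bar 5 is beat (5−1)×4 + 3 = 19 overall.
Running totals: E7 ends at 3, F6 ends at 5, Eb7 ends at 7, Fdim ends at 11, Dsus4 ends at 15, Db6 ends at 18, Fmaj7 ends at 19.
Beat 19 falls within Fmaj7.

Fmaj7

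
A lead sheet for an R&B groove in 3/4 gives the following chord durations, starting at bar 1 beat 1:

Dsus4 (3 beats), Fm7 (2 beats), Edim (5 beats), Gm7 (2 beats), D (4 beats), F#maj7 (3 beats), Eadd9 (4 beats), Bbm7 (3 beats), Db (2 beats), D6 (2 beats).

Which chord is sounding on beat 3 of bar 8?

Beat 3 of bar 8 is beat (8−1)×3 + 3 = 24 overall.
Running totals: Dsus4 ends at 3, Fm7 ends at 5, Edim ends at 10, Gm7 ends at 12, D ends at 16, F#maj7 ends at 19, Eadd9 ends at 23, Bbm7 ends at 26.
Beat 24 falls within Bbm7.

Bbm7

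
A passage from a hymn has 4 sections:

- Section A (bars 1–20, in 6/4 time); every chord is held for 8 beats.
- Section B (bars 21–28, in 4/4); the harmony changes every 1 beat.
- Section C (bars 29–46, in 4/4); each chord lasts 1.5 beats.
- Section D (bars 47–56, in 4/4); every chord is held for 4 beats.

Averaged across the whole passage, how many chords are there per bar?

A: 20 × 6 = 120 beats ÷ 8 = 15 chords.
B: 8 × 4 = 32 beats ÷ 1 = 32 chords.
C: 18 × 4 = 72 beats ÷ 1.5 = 48 chords.
D: 10 × 4 = 40 beats ÷ 4 = 10 chords.
Overall: 105 chords over 56 bars → 105/56 = 1.875 chords per bar.

1.875 chords per bar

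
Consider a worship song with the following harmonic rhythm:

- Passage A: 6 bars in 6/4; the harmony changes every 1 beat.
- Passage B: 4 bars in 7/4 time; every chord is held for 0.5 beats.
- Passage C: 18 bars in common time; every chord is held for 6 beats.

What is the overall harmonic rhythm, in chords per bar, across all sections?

26/7 chords per bar

A: 6 × 6 = 36 beats ÷ 1 = 36 chords.
B: 4 × 7 = 28 beats ÷ 0.5 = 56 chords.
C: 18 × 4 = 72 beats ÷ 6 = 12 chords.
Overall: 104 chords over 28 bars → 104/28 = 26/7 chords per bar.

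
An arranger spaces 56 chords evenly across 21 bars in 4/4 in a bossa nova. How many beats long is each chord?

21 bars × 4 beats/bar = 84 beats total.
84 beats ÷ 56 chords = 1.5 beats per chord.
(That is a dotted quarter note.)

1.5 beats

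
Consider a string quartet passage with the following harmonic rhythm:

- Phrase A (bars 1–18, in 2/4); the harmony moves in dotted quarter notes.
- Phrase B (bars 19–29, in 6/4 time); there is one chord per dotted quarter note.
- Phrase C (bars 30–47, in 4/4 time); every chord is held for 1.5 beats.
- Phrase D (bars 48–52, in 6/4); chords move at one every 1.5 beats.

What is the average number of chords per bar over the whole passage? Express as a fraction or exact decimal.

A: 18 bars of 2 beats is 36 beats; at 1.5 beats each that's 24 chords.
B: 11 bars of 6 beats is 66 beats; at 1.5 beats each that's 44 chords.
C: 18 bars of 4 beats is 72 beats; at 1.5 beats each that's 48 chords.
D: 5 bars of 6 beats is 30 beats; at 1.5 beats each that's 20 chords.
Overall: 136 chords over 52 bars → 136/52 = 34/13 chords per bar.

34/13 chords per bar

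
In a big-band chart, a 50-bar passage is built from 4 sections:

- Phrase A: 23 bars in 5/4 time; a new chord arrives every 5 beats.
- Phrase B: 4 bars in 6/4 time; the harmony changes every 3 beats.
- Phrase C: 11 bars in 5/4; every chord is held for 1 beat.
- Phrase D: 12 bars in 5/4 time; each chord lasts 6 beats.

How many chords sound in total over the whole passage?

96 chords

A: 23·5 = 115 beats, 115/5 = 23 chords.
B: 4·6 = 24 beats, 24/3 = 8 chords.
C: 11·5 = 55 beats, 55/1 = 55 chords.
D: 12·5 = 60 beats, 60/6 = 10 chords.
Total: 23 + 8 + 55 + 10 = 96.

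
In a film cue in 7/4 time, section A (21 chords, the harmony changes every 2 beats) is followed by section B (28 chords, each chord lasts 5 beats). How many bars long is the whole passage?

26 bars

A: 21 × 2 = 42 beats = 6 bars.
B: 28 × 5 = 140 beats = 20 bars.
Total: 6 + 20 = 26 bars.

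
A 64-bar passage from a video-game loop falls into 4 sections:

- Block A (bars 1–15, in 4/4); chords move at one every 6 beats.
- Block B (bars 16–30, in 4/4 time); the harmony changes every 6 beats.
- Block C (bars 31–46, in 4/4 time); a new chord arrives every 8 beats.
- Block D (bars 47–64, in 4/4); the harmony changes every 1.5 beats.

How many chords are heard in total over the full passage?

A has 60 beats and chords last 6 each, so 10 chords.
B has 60 beats and chords last 6 each, so 10 chords.
C has 64 beats and chords last 8 each, so 8 chords.
D has 72 beats and chords last 1.5 each, so 48 chords.
Total: 10 + 10 + 8 + 48 = 76.

76 chords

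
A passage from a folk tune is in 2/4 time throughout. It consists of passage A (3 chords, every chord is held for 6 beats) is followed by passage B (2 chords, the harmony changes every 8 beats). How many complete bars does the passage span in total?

17 bars

A: 3 × 6 = 18 beats = 9 bars.
B: 2 × 8 = 16 beats = 8 bars.
Total: 9 + 8 = 17 bars.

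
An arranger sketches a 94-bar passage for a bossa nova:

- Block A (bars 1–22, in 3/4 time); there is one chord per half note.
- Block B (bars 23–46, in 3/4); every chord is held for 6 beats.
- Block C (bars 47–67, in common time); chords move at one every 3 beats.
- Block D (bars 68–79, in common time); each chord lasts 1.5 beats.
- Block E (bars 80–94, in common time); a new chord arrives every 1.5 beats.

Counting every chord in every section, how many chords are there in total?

145 chords

A has 66 beats and chords last 2 each, so 33 chords.
B has 72 beats and chords last 6 each, so 12 chords.
C has 84 beats and chords last 3 each, so 28 chords.
D has 48 beats and chords last 1.5 each, so 32 chords.
E has 60 beats and chords last 1.5 each, so 40 chords.
Total: 33 + 12 + 28 + 32 + 40 = 145.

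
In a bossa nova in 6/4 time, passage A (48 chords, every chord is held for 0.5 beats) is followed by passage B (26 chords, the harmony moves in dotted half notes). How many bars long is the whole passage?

17 bars

A: 48 × 0.5 = 24 beats = 4 bars.
B: 26 × 3 = 78 beats = 13 bars.
Total: 4 + 13 = 17 bars.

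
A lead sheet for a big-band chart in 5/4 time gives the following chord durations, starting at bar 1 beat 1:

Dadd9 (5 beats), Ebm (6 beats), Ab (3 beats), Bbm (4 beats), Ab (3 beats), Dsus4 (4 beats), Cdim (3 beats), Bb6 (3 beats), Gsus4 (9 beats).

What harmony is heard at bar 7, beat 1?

Beat 1 of bar 7 is beat (7−1)×5 + 1 = 31 overall.
Running totals: Dadd9 ends at 5, Ebm ends at 11, Ab ends at 14, Bbm ends at 18, Ab ends at 21, Dsus4 ends at 25, Cdim ends at 28, Bb6 ends at 31.
Beat 31 falls within Bb6.

Bb6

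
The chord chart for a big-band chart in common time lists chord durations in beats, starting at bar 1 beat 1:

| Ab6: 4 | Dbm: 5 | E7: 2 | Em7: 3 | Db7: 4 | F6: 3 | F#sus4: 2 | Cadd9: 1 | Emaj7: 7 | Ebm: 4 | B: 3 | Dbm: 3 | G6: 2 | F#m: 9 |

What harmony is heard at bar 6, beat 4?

Cadd9

Beat 4 of bar 6 is beat (6−1)×4 + 4 = 24 overall.
Running totals: Ab6 ends at 4, Dbm ends at 9, E7 ends at 11, Em7 ends at 14, Db7 ends at 18, F6 ends at 21, F#sus4 ends at 23, Cadd9 ends at 24.
Beat 24 falls within Cadd9.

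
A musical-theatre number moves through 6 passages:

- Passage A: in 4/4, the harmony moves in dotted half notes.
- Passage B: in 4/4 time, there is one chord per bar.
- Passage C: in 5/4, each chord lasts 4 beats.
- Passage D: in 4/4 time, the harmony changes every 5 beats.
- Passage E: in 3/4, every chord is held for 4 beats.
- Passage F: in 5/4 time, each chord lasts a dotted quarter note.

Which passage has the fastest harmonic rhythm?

A: 4/3 = 4/3 chords/bar.
B: 4/4 = 1 chord/bar.
C: 5/4 = 1.25 chords/bar.
D: 4/5 = 0.8 chords/bar.
E: 3/4 = 0.75 chords/bar.
F: 5/1.5 = 10/3 chords/bar.
Fastest is F at 10/3 chords/bar.

Passage F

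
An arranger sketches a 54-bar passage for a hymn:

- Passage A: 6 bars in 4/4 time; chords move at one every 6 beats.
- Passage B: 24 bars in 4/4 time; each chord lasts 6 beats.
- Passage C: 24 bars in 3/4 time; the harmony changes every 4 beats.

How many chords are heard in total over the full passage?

A: 6 bars × 4 beats = 24 beats; 6 beats/chord → 4 chords.
B: 24 bars × 4 beats = 96 beats; 6 beats/chord → 16 chords.
C: 24 bars × 3 beats = 72 beats; 4 beats/chord → 18 chords.
Total: 4 + 16 + 18 = 38.

38 chords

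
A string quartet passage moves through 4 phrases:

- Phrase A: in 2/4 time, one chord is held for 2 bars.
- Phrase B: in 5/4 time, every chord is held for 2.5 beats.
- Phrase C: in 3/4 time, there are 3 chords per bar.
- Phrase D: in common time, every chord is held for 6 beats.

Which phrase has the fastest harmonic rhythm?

A: 2/4 = 0.5 chords/bar.
B: 5/2.5 = 2 chords/bar.
C: 3/1 = 3 chords/bar.
D: 4/6 = 2/3 chords/bar.
Fastest is C at 3 chords/bar.

Phrase C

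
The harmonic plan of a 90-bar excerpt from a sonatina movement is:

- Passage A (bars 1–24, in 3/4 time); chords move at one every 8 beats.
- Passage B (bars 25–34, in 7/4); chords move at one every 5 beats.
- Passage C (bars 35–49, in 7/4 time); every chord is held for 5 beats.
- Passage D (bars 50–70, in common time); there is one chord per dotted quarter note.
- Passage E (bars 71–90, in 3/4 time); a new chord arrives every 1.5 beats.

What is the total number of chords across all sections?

A: 24·3 = 72 beats, 72/8 = 9 chords.
B: 10·7 = 70 beats, 70/5 = 14 chords.
C: 15·7 = 105 beats, 105/5 = 21 chords.
D: 21·4 = 84 beats, 84/1.5 = 56 chords.
E: 20·3 = 60 beats, 60/1.5 = 40 chords.
Total: 9 + 14 + 21 + 56 + 40 = 140.

140 chords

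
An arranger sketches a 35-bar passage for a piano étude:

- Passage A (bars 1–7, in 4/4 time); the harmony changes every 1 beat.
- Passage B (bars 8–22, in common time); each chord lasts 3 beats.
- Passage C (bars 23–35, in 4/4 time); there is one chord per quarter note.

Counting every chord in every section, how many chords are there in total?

A: 7 bars × 4 beats = 28 beats; 1 beat/chord → 28 chords.
B: 15 bars × 4 beats = 60 beats; 3 beats/chord → 20 chords.
C: 13 bars × 4 beats = 52 beats; 1 beat/chord → 52 chords.
Total: 28 + 20 + 52 = 100.

100 chords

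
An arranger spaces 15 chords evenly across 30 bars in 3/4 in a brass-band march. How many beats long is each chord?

30 bars × 3 beats/bar = 90 beats total.
90 beats ÷ 15 chords = 6 beats per chord.

6 beats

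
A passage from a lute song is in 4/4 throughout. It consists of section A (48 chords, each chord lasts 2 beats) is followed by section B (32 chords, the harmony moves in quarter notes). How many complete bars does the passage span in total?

A: 48 × 2 = 96 beats = 24 bars.
B: 32 × 1 = 32 beats = 8 bars.
Total: 24 + 8 = 32 bars.

32 bars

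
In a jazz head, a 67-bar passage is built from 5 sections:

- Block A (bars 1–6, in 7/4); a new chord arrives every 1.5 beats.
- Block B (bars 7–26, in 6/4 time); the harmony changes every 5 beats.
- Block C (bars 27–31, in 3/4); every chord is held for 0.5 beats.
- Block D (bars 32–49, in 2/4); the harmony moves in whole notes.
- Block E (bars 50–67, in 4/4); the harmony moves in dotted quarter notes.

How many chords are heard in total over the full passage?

139 chords

A has 42 beats and chords last 1.5 each, so 28 chords.
B has 120 beats and chords last 5 each, so 24 chords.
C has 15 beats and chords last 0.5 each, so 30 chords.
D has 36 beats and chords last 4 each, so 9 chords.
E has 72 beats and chords last 1.5 each, so 48 chords.
Total: 28 + 24 + 30 + 9 + 48 = 139.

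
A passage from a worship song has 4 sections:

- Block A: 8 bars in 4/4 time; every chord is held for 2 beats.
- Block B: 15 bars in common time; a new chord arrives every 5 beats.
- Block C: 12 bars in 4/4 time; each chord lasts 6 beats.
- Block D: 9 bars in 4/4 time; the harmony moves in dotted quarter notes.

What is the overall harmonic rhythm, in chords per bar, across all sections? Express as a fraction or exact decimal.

A: 8 bars of 4 beats is 32 beats; at 2 beats each that's 16 chords.
B: 15 bars of 4 beats is 60 beats; at 5 beats each that's 12 chords.
C: 12 bars of 4 beats is 48 beats; at 6 beats each that's 8 chords.
D: 9 bars of 4 beats is 36 beats; at 1.5 beats each that's 24 chords.
Overall: 60 chords over 44 bars → 60/44 = 15/11 chords per bar.

15/11 chords per bar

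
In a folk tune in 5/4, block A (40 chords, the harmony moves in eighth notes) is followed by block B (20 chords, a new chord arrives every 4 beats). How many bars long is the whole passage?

A: 40 × 0.5 = 20 beats = 4 bars.
B: 20 × 4 = 80 beats = 16 bars.
Total: 4 + 16 = 20 bars.

20 bars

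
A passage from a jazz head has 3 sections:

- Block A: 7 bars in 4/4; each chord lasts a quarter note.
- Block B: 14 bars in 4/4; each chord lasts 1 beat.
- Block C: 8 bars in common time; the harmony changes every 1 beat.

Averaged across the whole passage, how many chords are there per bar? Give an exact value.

4 chords per bar

A: 7 × 4 = 28 beats ÷ 1 = 28 chords.
B: 14 × 4 = 56 beats ÷ 1 = 56 chords.
C: 8 × 4 = 32 beats ÷ 1 = 32 chords.
Overall: 116 chords over 29 bars → 116/29 = 4 chords per bar.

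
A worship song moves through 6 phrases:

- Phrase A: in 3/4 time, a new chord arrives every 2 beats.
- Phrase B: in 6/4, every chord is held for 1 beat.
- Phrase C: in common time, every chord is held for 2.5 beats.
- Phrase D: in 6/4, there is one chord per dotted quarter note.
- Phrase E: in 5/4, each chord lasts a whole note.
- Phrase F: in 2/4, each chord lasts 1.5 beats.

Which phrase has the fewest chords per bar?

Phrase E

A: each chord is 2 beats in 3/4, so 1.5 per bar.
B: each chord is 1 beat in 6/4, so 6 per bar.
C: each chord is 2.5 beats in 4/4, so 1.6 per bar.
D: each chord is 1.5 beats in 6/4, so 4 per bar.
E: each chord is 4 beats in 5/4, so 1.25 per bar.
F: each chord is 1.5 beats in 2/4, so 4/3 per bar.
Slowest is E at 1.25 chords/bar.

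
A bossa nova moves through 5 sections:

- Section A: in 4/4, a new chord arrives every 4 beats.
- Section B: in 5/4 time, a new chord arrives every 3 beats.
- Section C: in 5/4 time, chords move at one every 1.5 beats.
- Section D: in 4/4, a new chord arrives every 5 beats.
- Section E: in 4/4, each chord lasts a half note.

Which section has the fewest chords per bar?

Section D

A: 4/4 = 1 chord/bar.
B: 5/3 = 5/3 chords/bar.
C: 5/1.5 = 10/3 chords/bar.
D: 4/5 = 0.8 chords/bar.
E: 4/2 = 2 chords/bar.
Slowest is D at 0.8 chords/bar.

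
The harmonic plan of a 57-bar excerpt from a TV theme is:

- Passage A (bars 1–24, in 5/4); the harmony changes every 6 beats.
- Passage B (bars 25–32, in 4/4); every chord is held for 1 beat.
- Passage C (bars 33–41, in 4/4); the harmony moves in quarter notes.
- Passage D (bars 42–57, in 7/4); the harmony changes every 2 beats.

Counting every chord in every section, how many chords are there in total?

A: 24·5 = 120 beats, 120/6 = 20 chords.
B: 8·4 = 32 beats, 32/1 = 32 chords.
C: 9·4 = 36 beats, 36/1 = 36 chords.
D: 16·7 = 112 beats, 112/2 = 56 chords.
Total: 20 + 32 + 36 + 56 = 144.

144 chords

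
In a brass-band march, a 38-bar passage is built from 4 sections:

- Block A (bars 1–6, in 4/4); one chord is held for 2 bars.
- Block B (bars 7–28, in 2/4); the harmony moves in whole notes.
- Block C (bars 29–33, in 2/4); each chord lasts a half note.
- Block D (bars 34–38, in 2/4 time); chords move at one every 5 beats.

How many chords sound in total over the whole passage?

21 chords

A: 6 bars × 4 beats = 24 beats; 8 beats/chord → 3 chords.
B: 22 bars × 2 beats = 44 beats; 4 beats/chord → 11 chords.
C: 5 bars × 2 beats = 10 beats; 2 beats/chord → 5 chords.
D: 5 bars × 2 beats = 10 beats; 5 beats/chord → 2 chords.
Total: 3 + 11 + 5 + 2 = 21.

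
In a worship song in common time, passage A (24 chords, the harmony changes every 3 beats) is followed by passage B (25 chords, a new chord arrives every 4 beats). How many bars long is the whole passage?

A: 24 × 3 = 72 beats = 18 bars.
B: 25 × 4 = 100 beats = 25 bars.
Total: 18 + 25 = 43 bars.

43 bars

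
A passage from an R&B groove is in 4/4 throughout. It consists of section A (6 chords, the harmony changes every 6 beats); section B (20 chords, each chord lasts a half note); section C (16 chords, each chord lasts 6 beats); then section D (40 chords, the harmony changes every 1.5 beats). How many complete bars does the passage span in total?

A: 6 × 6 = 36 beats = 9 bars.
B: 20 × 2 = 40 beats = 10 bars.
C: 16 × 6 = 96 beats = 24 bars.
D: 40 × 1.5 = 60 beats = 15 bars.
Total: 9 + 10 + 24 + 15 = 58 bars.

58 bars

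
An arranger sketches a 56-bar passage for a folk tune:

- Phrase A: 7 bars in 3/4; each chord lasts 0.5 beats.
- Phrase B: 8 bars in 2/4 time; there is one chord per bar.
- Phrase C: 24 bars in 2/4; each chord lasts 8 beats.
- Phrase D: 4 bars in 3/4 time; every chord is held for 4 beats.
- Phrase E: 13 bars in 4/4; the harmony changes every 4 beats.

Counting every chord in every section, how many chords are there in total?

72 chords

A: 7 bars × 3 beats = 21 beats; 0.5 beats/chord → 42 chords.
B: 8 bars × 2 beats = 16 beats; 2 beats/chord → 8 chords.
C: 24 bars × 2 beats = 48 beats; 8 beats/chord → 6 chords.
D: 4 bars × 3 beats = 12 beats; 4 beats/chord → 3 chords.
E: 13 bars × 4 beats = 52 beats; 4 beats/chord → 13 chords.
Total: 42 + 8 + 6 + 3 + 13 = 72.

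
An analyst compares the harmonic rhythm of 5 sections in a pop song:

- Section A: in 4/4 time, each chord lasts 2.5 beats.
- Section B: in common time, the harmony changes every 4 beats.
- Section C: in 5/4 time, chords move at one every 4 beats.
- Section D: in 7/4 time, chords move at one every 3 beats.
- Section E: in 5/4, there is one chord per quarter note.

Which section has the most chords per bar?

Section E

A: 4/2.5 = 1.6 chords/bar.
B: 4/4 = 1 chord/bar.
C: 5/4 = 1.25 chords/bar.
D: 7/3 = 7/3 chords/bar.
E: 5/1 = 5 chords/bar.
Fastest is E at 5 chords/bar.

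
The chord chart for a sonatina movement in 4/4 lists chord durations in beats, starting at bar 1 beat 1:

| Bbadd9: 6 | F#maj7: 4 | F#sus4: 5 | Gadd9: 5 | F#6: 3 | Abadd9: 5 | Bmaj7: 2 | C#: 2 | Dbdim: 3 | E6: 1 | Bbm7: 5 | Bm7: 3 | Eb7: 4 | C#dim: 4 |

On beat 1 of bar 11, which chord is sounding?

Bbm7

Beat 1 of bar 11 is beat (11−1)×4 + 1 = 41 overall.
Running totals: Bbadd9 ends at 6, F#maj7 ends at 10, F#sus4 ends at 15, Gadd9 ends at 20, F#6 ends at 23, Abadd9 ends at 28, Bmaj7 ends at 30, C# ends at 32, Dbdim ends at 35, E6 ends at 36, Bbm7 ends at 41.
Beat 41 falls within Bbm7.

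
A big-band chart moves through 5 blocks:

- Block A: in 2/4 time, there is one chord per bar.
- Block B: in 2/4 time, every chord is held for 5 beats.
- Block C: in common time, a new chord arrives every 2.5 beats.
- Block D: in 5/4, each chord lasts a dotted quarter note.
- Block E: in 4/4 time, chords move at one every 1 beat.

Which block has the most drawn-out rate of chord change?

Block B

A: 2/2 = 1 chord/bar.
B: 2/5 = 0.4 chords/bar.
C: 4/2.5 = 1.6 chords/bar.
D: 5/1.5 = 10/3 chords/bar.
E: 4/1 = 4 chords/bar.
Slowest is B at 0.4 chords/bar.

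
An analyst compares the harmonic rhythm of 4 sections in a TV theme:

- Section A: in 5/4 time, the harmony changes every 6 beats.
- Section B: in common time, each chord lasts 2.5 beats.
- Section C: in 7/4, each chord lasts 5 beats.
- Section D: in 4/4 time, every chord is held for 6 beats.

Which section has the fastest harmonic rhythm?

A: 5/6 = 5/6 chords/bar.
B: 4/2.5 = 1.6 chords/bar.
C: 7/5 = 1.4 chords/bar.
D: 4/6 = 2/3 chords/bar.
Fastest is B at 1.6 chords/bar.

Section B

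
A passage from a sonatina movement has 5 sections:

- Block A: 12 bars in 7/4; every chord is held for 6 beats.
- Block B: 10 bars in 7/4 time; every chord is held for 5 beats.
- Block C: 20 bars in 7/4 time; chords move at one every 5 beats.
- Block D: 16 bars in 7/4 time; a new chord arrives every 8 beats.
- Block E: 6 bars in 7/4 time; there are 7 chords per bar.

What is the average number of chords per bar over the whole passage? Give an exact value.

1.75 chords per bar

A: 12 × 7 = 84 beats ÷ 6 = 14 chords.
B: 10 × 7 = 70 beats ÷ 5 = 14 chords.
C: 20 × 7 = 140 beats ÷ 5 = 28 chords.
D: 16 × 7 = 112 beats ÷ 8 = 14 chords.
E: 6 × 7 = 42 beats ÷ 1 = 42 chords.
Overall: 112 chords over 64 bars → 112/64 = 1.75 chords per bar.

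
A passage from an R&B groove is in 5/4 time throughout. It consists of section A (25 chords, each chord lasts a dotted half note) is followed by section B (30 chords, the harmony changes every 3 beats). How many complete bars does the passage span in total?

A: 25 × 3 = 75 beats = 15 bars.
B: 30 × 3 = 90 beats = 18 bars.
Total: 15 + 18 = 33 bars.

33 bars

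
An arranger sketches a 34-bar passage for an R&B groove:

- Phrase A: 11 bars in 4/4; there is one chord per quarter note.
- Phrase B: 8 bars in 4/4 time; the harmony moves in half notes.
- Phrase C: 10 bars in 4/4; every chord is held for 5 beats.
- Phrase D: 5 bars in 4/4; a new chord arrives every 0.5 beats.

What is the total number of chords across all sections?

A has 44 beats and chords last 1 each, so 44 chords.
B has 32 beats and chords last 2 each, so 16 chords.
C has 40 beats and chords last 5 each, so 8 chords.
D has 20 beats and chords last 0.5 each, so 40 chords.
Total: 44 + 16 + 8 + 40 = 108.

108 chords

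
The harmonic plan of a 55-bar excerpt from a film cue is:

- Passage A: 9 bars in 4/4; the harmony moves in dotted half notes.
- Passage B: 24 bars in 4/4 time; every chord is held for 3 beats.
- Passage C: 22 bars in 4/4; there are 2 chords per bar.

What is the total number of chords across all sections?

88 chords

A: 9 bars × 4 beats = 36 beats; 3 beats/chord → 12 chords.
B: 24 bars × 4 beats = 96 beats; 3 beats/chord → 32 chords.
C: 22 bars × 4 beats = 88 beats; 2 beats/chord → 44 chords.
Total: 12 + 32 + 44 = 88.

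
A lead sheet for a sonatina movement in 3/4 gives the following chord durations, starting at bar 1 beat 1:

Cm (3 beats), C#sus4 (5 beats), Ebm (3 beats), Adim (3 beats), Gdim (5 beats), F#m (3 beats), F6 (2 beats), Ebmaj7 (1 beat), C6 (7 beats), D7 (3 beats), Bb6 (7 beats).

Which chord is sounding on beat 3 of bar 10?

C6

Beat 3 of bar 10 is beat (10−1)×3 + 3 = 30 overall.
Running totals: Cm ends at 3, C#sus4 ends at 8, Ebm ends at 11, Adim ends at 14, Gdim ends at 19, F#m ends at 22, F6 ends at 24, Ebmaj7 ends at 25, C6 ends at 32.
Beat 30 falls within C6.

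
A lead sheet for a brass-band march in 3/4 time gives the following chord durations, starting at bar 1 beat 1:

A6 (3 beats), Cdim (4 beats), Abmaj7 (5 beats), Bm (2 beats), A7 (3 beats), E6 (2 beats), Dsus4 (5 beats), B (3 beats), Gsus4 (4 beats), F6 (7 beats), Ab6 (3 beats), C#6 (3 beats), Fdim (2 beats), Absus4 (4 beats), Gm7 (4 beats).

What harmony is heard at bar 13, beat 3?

Ab6

Beat 3 of bar 13 is beat (13−1)×3 + 3 = 39 overall.
Running totals: A6 ends at 3, Cdim ends at 7, Abmaj7 ends at 12, Bm ends at 14, A7 ends at 17, E6 ends at 19, Dsus4 ends at 24, B ends at 27, Gsus4 ends at 31, F6 ends at 38, Ab6 ends at 41.
Beat 39 falls within Ab6.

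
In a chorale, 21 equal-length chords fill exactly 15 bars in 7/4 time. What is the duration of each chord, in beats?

5 beats

15 bars × 7 beats/bar = 105 beats total.
105 beats ÷ 21 chords = 5 beats per chord.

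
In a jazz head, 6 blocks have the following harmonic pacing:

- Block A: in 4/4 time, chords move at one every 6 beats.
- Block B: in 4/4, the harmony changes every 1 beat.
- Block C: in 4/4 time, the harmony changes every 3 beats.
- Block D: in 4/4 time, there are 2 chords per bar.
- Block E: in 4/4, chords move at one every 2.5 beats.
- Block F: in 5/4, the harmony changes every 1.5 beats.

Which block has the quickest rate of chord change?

A: 4/6 = 2/3 chords/bar.
B: 4/1 = 4 chords/bar.
C: 4/3 = 4/3 chords/bar.
D: 4/2 = 2 chords/bar.
E: 4/2.5 = 1.6 chords/bar.
F: 5/1.5 = 10/3 chords/bar.
Fastest is B at 4 chords/bar.

Block B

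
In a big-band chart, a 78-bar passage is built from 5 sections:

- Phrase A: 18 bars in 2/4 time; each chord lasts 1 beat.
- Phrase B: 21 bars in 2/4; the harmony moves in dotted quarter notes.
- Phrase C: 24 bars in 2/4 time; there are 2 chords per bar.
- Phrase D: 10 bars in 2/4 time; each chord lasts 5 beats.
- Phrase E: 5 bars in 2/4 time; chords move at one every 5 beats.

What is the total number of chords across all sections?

118 chords

A has 36 beats and chords last 1 each, so 36 chords.
B has 42 beats and chords last 1.5 each, so 28 chords.
C has 48 beats and chords last 1 each, so 48 chords.
D has 20 beats and chords last 5 each, so 4 chords.
E has 10 beats and chords last 5 each, so 2 chords.
Total: 36 + 28 + 48 + 4 + 2 = 118.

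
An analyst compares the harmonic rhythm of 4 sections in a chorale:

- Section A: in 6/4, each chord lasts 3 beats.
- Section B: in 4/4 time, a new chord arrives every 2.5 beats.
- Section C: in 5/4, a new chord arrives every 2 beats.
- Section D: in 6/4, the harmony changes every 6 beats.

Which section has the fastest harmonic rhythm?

Section C

A: 6/3 = 2 chords/bar.
B: 4/2.5 = 1.6 chords/bar.
C: 5/2 = 2.5 chords/bar.
D: 6/6 = 1 chord/bar.
Fastest is C at 2.5 chords/bar.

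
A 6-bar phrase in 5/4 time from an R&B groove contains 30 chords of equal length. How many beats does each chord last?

6 bars × 5 beats/bar = 30 beats total.
30 beats ÷ 30 chords = 1 beats per chord.
(That is a quarter note.)

1 beat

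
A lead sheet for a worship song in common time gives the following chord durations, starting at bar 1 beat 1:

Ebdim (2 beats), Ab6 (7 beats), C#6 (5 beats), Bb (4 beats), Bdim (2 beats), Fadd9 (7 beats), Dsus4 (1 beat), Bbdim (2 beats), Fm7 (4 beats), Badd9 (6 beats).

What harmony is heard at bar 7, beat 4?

Dsus4

Beat 4 of bar 7 is beat (7−1)×4 + 4 = 28 overall.
Running totals: Ebdim ends at 2, Ab6 ends at 9, C#6 ends at 14, Bb ends at 18, Bdim ends at 20, Fadd9 ends at 27, Dsus4 ends at 28.
Beat 28 falls within Dsus4.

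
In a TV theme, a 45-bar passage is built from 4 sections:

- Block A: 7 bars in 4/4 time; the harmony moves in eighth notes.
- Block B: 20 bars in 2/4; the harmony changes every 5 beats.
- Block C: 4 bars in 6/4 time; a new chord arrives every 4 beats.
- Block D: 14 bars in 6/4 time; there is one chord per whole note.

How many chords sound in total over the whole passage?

91 chords

A: 7·4 = 28 beats, 28/0.5 = 56 chords.
B: 20·2 = 40 beats, 40/5 = 8 chords.
C: 4·6 = 24 beats, 24/4 = 6 chords.
D: 14·6 = 84 beats, 84/4 = 21 chords.
Total: 56 + 8 + 6 + 21 = 91.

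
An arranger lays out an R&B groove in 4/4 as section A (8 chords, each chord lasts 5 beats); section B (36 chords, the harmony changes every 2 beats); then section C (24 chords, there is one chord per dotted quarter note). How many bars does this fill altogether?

37 bars

A: 8 × 5 = 40 beats = 10 bars.
B: 36 × 2 = 72 beats = 18 bars.
C: 24 × 1.5 = 36 beats = 9 bars.
Total: 10 + 18 + 9 = 37 bars.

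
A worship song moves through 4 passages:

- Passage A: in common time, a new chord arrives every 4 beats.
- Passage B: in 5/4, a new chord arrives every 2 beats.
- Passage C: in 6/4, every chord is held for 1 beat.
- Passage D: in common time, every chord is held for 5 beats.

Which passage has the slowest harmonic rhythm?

Passage D

A: 4/4 = 1 chord/bar.
B: 5/2 = 2.5 chords/bar.
C: 6/1 = 6 chords/bar.
D: 4/5 = 0.8 chords/bar.
Slowest is D at 0.8 chords/bar.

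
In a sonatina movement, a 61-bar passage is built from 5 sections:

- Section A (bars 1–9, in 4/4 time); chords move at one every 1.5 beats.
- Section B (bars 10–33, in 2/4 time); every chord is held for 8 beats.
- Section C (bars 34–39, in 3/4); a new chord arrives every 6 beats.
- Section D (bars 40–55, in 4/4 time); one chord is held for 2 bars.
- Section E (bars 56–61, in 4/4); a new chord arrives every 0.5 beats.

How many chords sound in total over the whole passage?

89 chords

A: 9 bars × 4 beats = 36 beats; 1.5 beats/chord → 24 chords.
B: 24 bars × 2 beats = 48 beats; 8 beats/chord → 6 chords.
C: 6 bars × 3 beats = 18 beats; 6 beats/chord → 3 chords.
D: 16 bars × 4 beats = 64 beats; 8 beats/chord → 8 chords.
E: 6 bars × 4 beats = 24 beats; 0.5 beats/chord → 48 chords.
Total: 24 + 6 + 3 + 8 + 48 = 89.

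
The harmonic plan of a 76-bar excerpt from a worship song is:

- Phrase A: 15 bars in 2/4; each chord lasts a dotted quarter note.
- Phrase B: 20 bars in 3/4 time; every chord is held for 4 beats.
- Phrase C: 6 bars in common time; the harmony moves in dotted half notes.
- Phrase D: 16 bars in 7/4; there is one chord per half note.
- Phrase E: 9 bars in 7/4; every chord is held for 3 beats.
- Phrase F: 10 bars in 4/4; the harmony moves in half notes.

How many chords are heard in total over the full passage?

A has 30 beats and chords last 1.5 each, so 20 chords.
B has 60 beats and chords last 4 each, so 15 chords.
C has 24 beats and chords last 3 each, so 8 chords.
D has 112 beats and chords last 2 each, so 56 chords.
E has 63 beats and chords last 3 each, so 21 chords.
F has 40 beats and chords last 2 each, so 20 chords.
Total: 20 + 15 + 8 + 56 + 21 + 20 = 140.

140 chords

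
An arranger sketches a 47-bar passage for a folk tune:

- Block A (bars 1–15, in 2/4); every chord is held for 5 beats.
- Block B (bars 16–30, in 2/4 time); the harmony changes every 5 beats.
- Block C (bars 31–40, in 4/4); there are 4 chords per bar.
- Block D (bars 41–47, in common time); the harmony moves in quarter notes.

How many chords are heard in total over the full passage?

A: 15·2 = 30 beats, 30/5 = 6 chords.
B: 15·2 = 30 beats, 30/5 = 6 chords.
C: 10·4 = 40 beats, 40/1 = 40 chords.
D: 7·4 = 28 beats, 28/1 = 28 chords.
Total: 6 + 6 + 40 + 28 = 80.

80 chords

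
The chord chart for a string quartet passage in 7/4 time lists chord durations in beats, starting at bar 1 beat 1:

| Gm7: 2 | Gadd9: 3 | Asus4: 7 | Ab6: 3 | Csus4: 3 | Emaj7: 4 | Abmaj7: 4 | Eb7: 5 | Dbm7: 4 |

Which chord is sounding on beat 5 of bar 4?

Beat 5 of bar 4 is beat (4−1)×7 + 5 = 26 overall.
Running totals: Gm7 ends at 2, Gadd9 ends at 5, Asus4 ends at 12, Ab6 ends at 15, Csus4 ends at 18, Emaj7 ends at 22, Abmaj7 ends at 26.
Beat 26 falls within Abmaj7.

Abmaj7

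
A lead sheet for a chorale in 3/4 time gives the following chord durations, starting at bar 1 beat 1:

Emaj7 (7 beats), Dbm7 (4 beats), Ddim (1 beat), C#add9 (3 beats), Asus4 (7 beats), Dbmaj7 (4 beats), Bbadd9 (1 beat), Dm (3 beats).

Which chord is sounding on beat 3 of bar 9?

Bbadd9

Beat 3 of bar 9 is beat (9−1)×3 + 3 = 27 overall.
Running totals: Emaj7 ends at 7, Dbm7 ends at 11, Ddim ends at 12, C#add9 ends at 15, Asus4 ends at 22, Dbmaj7 ends at 26, Bbadd9 ends at 27.
Beat 27 falls within Bbadd9.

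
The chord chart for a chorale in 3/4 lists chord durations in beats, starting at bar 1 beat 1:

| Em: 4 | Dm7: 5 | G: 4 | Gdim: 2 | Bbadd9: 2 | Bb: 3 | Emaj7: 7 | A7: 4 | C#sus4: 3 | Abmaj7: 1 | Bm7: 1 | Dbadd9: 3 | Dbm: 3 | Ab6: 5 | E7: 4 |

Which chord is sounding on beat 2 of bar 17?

Beat 2 of bar 17 is beat (17−1)×3 + 2 = 50 overall.
Running totals: Em ends at 4, Dm7 ends at 9, G ends at 13, Gdim ends at 15, Bbadd9 ends at 17, Bb ends at 20, Emaj7 ends at 27, A7 ends at 31, C#sus4 ends at 34, Abmaj7 ends at 35, Bm7 ends at 36, Dbadd9 ends at 39, Dbm ends at 42, Ab6 ends at 47, E7 ends at 51.
Beat 50 falls within E7.

E7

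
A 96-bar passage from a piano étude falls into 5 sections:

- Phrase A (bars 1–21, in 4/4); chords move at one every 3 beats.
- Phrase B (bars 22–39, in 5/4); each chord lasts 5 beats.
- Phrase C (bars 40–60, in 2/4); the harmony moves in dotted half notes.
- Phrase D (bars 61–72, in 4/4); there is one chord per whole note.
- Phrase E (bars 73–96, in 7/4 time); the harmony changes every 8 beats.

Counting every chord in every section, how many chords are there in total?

A: 21 bars × 4 beats = 84 beats; 3 beats/chord → 28 chords.
B: 18 bars × 5 beats = 90 beats; 5 beats/chord → 18 chords.
C: 21 bars × 2 beats = 42 beats; 3 beats/chord → 14 chords.
D: 12 bars × 4 beats = 48 beats; 4 beats/chord → 12 chords.
E: 24 bars × 7 beats = 168 beats; 8 beats/chord → 21 chords.
Total: 28 + 18 + 14 + 12 + 21 = 93.

93 chords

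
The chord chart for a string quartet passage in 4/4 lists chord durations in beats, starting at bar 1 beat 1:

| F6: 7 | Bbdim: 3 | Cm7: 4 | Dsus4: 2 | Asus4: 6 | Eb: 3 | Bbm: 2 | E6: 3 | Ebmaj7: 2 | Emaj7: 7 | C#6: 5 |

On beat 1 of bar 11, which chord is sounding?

Beat 1 of bar 11 is beat (11−1)×4 + 1 = 41 overall.
Running totals: F6 ends at 7, Bbdim ends at 10, Cm7 ends at 14, Dsus4 ends at 16, Asus4 ends at 22, Eb ends at 25, Bbm ends at 27, E6 ends at 30, Ebmaj7 ends at 32, Emaj7 ends at 39, C#6 ends at 44.
Beat 41 falls within C#6.

C#6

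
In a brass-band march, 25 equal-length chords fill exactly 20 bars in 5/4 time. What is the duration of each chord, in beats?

20 bars × 5 beats/bar = 100 beats total.
100 beats ÷ 25 chords = 4 beats per chord.
(That is a whole note.)

4 beats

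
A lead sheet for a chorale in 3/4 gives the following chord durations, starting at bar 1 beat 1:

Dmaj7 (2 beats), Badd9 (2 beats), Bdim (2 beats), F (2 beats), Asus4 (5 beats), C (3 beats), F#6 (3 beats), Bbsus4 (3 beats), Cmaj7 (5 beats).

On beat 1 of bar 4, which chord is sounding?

Asus4

Beat 1 of bar 4 is beat (4−1)×3 + 1 = 10 overall.
Running totals: Dmaj7 ends at 2, Badd9 ends at 4, Bdim ends at 6, F ends at 8, Asus4 ends at 13.
Beat 10 falls within Asus4.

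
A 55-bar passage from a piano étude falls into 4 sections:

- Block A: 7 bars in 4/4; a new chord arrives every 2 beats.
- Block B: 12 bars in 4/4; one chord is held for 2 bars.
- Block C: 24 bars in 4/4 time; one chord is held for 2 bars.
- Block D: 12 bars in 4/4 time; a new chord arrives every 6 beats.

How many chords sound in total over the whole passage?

40 chords

A: 7 bars × 4 beats = 28 beats; 2 beats/chord → 14 chords.
B: 12 bars × 4 beats = 48 beats; 8 beats/chord → 6 chords.
C: 24 bars × 4 beats = 96 beats; 8 beats/chord → 12 chords.
D: 12 bars × 4 beats = 48 beats; 6 beats/chord → 8 chords.
Total: 14 + 6 + 12 + 8 = 40.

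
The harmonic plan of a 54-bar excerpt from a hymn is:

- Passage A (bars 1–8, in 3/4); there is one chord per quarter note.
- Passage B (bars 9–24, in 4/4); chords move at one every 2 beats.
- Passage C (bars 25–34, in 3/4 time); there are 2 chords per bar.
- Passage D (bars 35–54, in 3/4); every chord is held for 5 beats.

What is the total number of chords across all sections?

88 chords

A has 24 beats and chords last 1 each, so 24 chords.
B has 64 beats and chords last 2 each, so 32 chords.
C has 30 beats and chords last 1.5 each, so 20 chords.
D has 60 beats and chords last 5 each, so 12 chords.
Total: 24 + 32 + 20 + 12 = 88.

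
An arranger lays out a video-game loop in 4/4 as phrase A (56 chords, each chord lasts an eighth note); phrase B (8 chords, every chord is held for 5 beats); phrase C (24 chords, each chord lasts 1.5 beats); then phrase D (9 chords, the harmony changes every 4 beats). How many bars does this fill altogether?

A: 56 × 0.5 = 28 beats = 7 bars.
B: 8 × 5 = 40 beats = 10 bars.
C: 24 × 1.5 = 36 beats = 9 bars.
D: 9 × 4 = 36 beats = 9 bars.
Total: 7 + 10 + 9 + 9 = 35 bars.

35 bars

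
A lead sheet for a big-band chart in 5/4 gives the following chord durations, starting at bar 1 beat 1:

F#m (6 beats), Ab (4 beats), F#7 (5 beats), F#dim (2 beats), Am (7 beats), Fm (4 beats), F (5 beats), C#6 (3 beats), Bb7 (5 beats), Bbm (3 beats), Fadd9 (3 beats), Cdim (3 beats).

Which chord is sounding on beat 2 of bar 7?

F

Beat 2 of bar 7 is beat (7−1)×5 + 2 = 32 overall.
Running totals: F#m ends at 6, Ab ends at 10, F#7 ends at 15, F#dim ends at 17, Am ends at 24, Fm ends at 28, F ends at 33.
Beat 32 falls within F.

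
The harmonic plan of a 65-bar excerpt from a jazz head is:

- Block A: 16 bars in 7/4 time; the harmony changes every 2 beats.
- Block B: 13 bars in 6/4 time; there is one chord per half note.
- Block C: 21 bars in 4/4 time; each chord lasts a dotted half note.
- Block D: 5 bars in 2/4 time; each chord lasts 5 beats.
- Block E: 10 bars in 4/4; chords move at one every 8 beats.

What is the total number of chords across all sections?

130 chords

A has 112 beats and chords last 2 each, so 56 chords.
B has 78 beats and chords last 2 each, so 39 chords.
C has 84 beats and chords last 3 each, so 28 chords.
D has 10 beats and chords last 5 each, so 2 chords.
E has 40 beats and chords last 8 each, so 5 chords.
Total: 56 + 39 + 28 + 2 + 5 = 130.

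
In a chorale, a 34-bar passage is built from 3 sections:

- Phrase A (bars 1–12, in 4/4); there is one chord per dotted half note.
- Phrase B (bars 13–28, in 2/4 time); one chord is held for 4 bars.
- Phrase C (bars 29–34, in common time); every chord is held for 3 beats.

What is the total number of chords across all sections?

A: 12 bars × 4 beats = 48 beats; 3 beats/chord → 16 chords.
B: 16 bars × 2 beats = 32 beats; 8 beats/chord → 4 chords.
C: 6 bars × 4 beats = 24 beats; 3 beats/chord → 8 chords.
Total: 16 + 4 + 8 = 28.

28 chords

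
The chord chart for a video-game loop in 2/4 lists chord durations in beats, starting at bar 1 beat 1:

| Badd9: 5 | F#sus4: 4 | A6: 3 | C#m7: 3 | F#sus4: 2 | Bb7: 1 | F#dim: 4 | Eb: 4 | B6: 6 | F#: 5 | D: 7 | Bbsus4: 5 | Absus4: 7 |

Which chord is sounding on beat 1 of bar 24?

Beat 1 of bar 24 is beat (24−1)×2 + 1 = 47 overall.
Running totals: Badd9 ends at 5, F#sus4 ends at 9, A6 ends at 12, C#m7 ends at 15, F#sus4 ends at 17, Bb7 ends at 18, F#dim ends at 22, Eb ends at 26, B6 ends at 32, F# ends at 37, D ends at 44, Bbsus4 ends at 49.
Beat 47 falls within Bbsus4.

Bbsus4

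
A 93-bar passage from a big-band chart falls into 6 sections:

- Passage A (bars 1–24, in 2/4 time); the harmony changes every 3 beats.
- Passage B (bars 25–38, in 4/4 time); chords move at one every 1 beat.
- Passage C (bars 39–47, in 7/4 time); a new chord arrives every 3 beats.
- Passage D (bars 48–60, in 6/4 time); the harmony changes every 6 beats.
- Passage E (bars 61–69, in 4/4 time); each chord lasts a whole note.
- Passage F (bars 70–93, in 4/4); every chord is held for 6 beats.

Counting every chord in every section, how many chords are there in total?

A has 48 beats and chords last 3 each, so 16 chords.
B has 56 beats and chords last 1 each, so 56 chords.
C has 63 beats and chords last 3 each, so 21 chords.
D has 78 beats and chords last 6 each, so 13 chords.
E has 36 beats and chords last 4 each, so 9 chords.
F has 96 beats and chords last 6 each, so 16 chords.
Total: 16 + 56 + 21 + 13 + 9 + 16 = 131.

131 chords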